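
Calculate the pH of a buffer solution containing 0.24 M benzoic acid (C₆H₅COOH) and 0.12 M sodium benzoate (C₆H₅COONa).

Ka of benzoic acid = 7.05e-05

pKa = -log(7.05e-05) = 4.15. pH = pKa + log([A⁻]/[HA]) = 4.15 + log(0.12/0.24)

pH = 3.85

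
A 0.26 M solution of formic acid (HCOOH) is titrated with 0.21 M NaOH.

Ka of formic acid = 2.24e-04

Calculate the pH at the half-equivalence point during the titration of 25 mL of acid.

At half-equivalence [HA] = [A⁻], so Henderson-Hasselbalch gives pH = pKa = -log(2.24e-04) = 3.65.

pH = pKa = 3.65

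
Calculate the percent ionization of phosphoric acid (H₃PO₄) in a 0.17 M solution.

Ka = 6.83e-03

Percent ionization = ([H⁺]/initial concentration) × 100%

Using Ka equilibrium: x² + Ka×x - Ka×C = 0. Solving: [H⁺] = 3.0831e-02. Percent = (3.0831e-02/0.17) × 100

Percent ionization = 18.1%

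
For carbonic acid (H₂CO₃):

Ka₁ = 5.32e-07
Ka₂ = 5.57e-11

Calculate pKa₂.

pKa₂ = -log(Ka₂) = -log(5.57e-11) = 10.25.

pK_{a2} = 10.25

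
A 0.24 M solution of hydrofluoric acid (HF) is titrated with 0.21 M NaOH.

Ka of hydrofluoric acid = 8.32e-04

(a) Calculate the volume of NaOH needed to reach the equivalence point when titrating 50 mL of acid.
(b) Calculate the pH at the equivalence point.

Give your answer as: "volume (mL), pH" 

moles acid = 0.24 × 50/1000 = 0.012 mol; V_base = moles/0.21 × 1000 = 57.1 mL. At equivalence only the conjugate base is present: [A⁻] = 0.012/0.107 = 1.1200e-01 M. Kb = Kw/Ka = 1.20e-11; [OH⁻] = √(Kb × [A⁻]) = 1.1602e-06; pOH = 5.94; pH = 14 - pOH = 8.06.

V = 57.1 mL, pH = 8.06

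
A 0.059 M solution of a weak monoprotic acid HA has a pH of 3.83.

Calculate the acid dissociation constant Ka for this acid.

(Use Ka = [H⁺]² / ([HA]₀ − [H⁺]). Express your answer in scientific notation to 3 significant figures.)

[H⁺] = 10^(−pH) = 10^(−3.83) = 1.479e-04 M. For HA ⇌ H⁺ + A⁻, Ka = [H⁺][A⁻]/[HA] = [H⁺]² / ([HA]₀ − [H⁺]) = (1.479e-04)² / (0.059 − 1.479e-04) = 3.72e-07.

K_a = 3.72e-07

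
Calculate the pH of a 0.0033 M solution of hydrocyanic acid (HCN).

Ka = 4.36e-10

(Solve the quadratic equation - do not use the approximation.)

x² + Ka×x - Ka×C = 0. Using quadratic formula: [H⁺] = 1.1993e-06

pH = 5.92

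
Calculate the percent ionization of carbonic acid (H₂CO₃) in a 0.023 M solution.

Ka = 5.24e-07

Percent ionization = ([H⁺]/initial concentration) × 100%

Using Ka equilibrium: x² + Ka×x - Ka×C = 0. Solving: [H⁺] = 1.0952e-04. Percent = (1.0952e-04/0.023) × 100

Percent ionization = 0.476%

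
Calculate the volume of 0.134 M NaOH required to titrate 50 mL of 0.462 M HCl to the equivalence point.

At equivalence: moles acid = moles base. moles HCl = 0.462 × 50/1000 = 0.0231 mol. V_base = moles / 0.134 × 1000 = 172.4 mL.

V_{base} = 172.4 mL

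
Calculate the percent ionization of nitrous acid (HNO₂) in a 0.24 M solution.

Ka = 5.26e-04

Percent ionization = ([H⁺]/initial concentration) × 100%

Using Ka equilibrium: x² + Ka×x - Ka×C = 0. Solving: [H⁺] = 1.0976e-02. Percent = (1.0976e-02/0.24) × 100

Percent ionization = 4.57%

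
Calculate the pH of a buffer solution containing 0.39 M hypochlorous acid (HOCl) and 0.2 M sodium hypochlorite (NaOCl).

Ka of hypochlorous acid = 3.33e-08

pKa = -log(3.33e-08) = 7.48. pH = pKa + log([A⁻]/[HA]) = 7.48 + log(0.2/0.39)

pH = 7.19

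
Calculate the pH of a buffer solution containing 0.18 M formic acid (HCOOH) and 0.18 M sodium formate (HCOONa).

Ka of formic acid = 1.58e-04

pKa = -log(1.58e-04) = 3.80. pH = pKa + log([A⁻]/[HA]) = 3.80 + log(0.18/0.18)

pH = 3.80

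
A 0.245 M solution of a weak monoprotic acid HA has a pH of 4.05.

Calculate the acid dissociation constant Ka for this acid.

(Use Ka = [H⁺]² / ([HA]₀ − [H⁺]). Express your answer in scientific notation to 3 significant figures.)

[H⁺] = 10^(−pH) = 10^(−4.05) = 8.913e-05 M. For HA ⇌ H⁺ + A⁻, Ka = [H⁺][A⁻]/[HA] = [H⁺]² / ([HA]₀ − [H⁺]) = (8.913e-05)² / (0.245 − 8.913e-05) = 3.24e-08.

K_a = 3.24e-08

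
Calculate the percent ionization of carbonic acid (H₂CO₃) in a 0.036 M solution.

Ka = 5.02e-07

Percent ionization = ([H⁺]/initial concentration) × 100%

Using Ka equilibrium: x² + Ka×x - Ka×C = 0. Solving: [H⁺] = 1.3418e-04. Percent = (1.3418e-04/0.036) × 100

Percent ionization = 0.373%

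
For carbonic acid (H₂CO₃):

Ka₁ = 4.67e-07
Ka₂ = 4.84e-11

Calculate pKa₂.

pKa₂ = -log(Ka₂) = -log(4.84e-11) = 10.32.

pK_{a2} = 10.32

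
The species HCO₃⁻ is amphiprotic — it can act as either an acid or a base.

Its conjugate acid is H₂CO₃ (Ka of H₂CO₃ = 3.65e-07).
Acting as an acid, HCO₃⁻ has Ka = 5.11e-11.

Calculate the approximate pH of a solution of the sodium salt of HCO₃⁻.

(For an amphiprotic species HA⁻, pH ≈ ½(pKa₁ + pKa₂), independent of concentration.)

pKa₁ = -log(3.65e-07) = 6.44; pKa₂ = -log(5.11e-11) = 10.29. For an amphiprotic species, pH ≈ ½(pKa₁ + pKa₂) = ½(6.44 + 10.29) = 8.36.

pH = 8.36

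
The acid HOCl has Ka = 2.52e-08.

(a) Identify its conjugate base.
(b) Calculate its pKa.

(a) The conjugate base is formed by removing one H⁺ from HOCl, giving OCl⁻. (b) pKa = -log(Ka) = -log(2.52e-08) = 7.60.

Conjugate base: OCl⁻; pK_a = 7.60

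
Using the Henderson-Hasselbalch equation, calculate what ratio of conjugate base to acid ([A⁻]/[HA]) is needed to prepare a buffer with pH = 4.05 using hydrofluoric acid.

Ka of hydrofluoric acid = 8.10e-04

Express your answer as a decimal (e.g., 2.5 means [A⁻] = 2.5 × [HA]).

pKa = -log(8.10e-04) = 3.0915. pH = pKa + log([A⁻]/[HA]), so log([A⁻]/[HA]) = pH − pKa = 4.05 − 3.0915 = 0.9585. [A⁻]/[HA] = 10^(0.9585) = 9.09

[A⁻]/[HA] = 9.09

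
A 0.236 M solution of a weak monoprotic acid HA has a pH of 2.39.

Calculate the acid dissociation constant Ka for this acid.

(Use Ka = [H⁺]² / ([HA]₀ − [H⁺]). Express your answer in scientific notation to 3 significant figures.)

[H⁺] = 10^(−pH) = 10^(−2.39) = 4.074e-03 M. For HA ⇌ H⁺ + A⁻, Ka = [H⁺][A⁻]/[HA] = [H⁺]² / ([HA]₀ − [H⁺]) = (4.074e-03)² / (0.236 − 4.074e-03) = 7.16e-05.

K_a = 7.16e-05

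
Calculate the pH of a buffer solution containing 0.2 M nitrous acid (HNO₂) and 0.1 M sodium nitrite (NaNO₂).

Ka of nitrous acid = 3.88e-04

pKa = -log(3.88e-04) = 3.41. pH = pKa + log([A⁻]/[HA]) = 3.41 + log(0.1/0.2)

pH = 3.11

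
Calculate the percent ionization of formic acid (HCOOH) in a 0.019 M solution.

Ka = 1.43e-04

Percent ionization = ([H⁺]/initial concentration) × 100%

Using Ka equilibrium: x² + Ka×x - Ka×C = 0. Solving: [H⁺] = 1.5784e-03. Percent = (1.5784e-03/0.019) × 100

Percent ionization = 8.31%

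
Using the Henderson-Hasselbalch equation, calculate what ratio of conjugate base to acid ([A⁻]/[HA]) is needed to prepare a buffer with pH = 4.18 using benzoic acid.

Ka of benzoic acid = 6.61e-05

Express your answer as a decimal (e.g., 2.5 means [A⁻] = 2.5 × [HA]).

pKa = -log(6.61e-05) = 4.1798. pH = pKa + log([A⁻]/[HA]), so log([A⁻]/[HA]) = pH − pKa = 4.18 − 4.1798 = 0.0002. [A⁻]/[HA] = 10^(0.0002) = 1.00

[A⁻]/[HA] = 1.00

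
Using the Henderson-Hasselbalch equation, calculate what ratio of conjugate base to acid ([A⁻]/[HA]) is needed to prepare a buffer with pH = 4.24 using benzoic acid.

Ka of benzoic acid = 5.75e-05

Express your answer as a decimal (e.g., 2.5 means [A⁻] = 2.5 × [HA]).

pKa = -log(5.75e-05) = 4.2403. pH = pKa + log([A⁻]/[HA]), so log([A⁻]/[HA]) = pH − pKa = 4.24 − 4.2403 = -0.0003. [A⁻]/[HA] = 10^(-0.0003) = 0.999

[A⁻]/[HA] = 0.999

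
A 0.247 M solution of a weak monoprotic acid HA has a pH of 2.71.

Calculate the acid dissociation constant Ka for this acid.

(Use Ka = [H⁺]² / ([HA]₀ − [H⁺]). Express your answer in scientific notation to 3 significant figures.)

[H⁺] = 10^(−pH) = 10^(−2.71) = 1.950e-03 M. For HA ⇌ H⁺ + A⁻, Ka = [H⁺][A⁻]/[HA] = [H⁺]² / ([HA]₀ − [H⁺]) = (1.950e-03)² / (0.247 − 1.950e-03) = 1.55e-05.

K_a = 1.55e-05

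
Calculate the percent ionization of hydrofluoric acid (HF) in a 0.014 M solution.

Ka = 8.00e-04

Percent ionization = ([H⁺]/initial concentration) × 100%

Using Ka equilibrium: x² + Ka×x - Ka×C = 0. Solving: [H⁺] = 2.9705e-03. Percent = (2.9705e-03/0.014) × 100

Percent ionization = 21.2%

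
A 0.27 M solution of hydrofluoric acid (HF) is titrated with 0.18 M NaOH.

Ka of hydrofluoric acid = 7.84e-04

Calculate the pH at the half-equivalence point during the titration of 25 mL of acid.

At half-equivalence [HA] = [A⁻], so Henderson-Hasselbalch gives pH = pKa = -log(7.84e-04) = 3.11.

pH = pKa = 3.11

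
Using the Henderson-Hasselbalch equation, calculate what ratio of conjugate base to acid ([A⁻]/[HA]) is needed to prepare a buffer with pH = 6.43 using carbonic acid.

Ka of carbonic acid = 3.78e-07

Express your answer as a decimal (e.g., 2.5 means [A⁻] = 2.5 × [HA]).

pKa = -log(3.78e-07) = 6.4225. pH = pKa + log([A⁻]/[HA]), so log([A⁻]/[HA]) = pH − pKa = 6.43 − 6.4225 = 0.0075. [A⁻]/[HA] = 10^(0.0075) = 1.02

[A⁻]/[HA] = 1.02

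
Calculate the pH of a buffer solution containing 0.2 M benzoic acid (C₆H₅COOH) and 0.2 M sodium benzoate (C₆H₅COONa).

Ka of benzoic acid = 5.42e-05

pKa = -log(5.42e-05) = 4.27. pH = pKa + log([A⁻]/[HA]) = 4.27 + log(0.2/0.2)

pH = 4.27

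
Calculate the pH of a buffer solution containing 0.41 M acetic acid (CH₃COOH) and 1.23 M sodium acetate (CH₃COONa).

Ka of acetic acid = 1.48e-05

pKa = -log(1.48e-05) = 4.83. pH = pKa + log([A⁻]/[HA]) = 4.83 + log(1.23/0.41)

pH = 5.31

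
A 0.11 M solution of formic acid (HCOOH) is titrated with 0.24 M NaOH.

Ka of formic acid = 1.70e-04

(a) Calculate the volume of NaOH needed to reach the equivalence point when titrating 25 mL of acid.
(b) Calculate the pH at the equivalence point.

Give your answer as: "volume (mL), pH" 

moles acid = 0.11 × 25/1000 = 0.00275 mol; V_base = moles/0.24 × 1000 = 11.5 mL. At equivalence only the conjugate base is present: [A⁻] = 0.00275/0.036 = 7.5429e-02 M. Kb = Kw/Ka = 5.88e-11; [OH⁻] = √(Kb × [A⁻]) = 2.1064e-06; pOH = 5.68; pH = 14 - pOH = 8.32.

V = 11.5 mL, pH = 8.32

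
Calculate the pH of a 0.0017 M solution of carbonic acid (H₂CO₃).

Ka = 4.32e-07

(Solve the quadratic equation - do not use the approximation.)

x² + Ka×x - Ka×C = 0. Using quadratic formula: [H⁺] = 2.6885e-05

pH = 4.57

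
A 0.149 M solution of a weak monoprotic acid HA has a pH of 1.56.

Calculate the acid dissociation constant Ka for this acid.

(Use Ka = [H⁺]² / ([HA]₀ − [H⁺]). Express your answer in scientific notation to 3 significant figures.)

[H⁺] = 10^(−pH) = 10^(−1.56) = 2.754e-02 M. For HA ⇌ H⁺ + A⁻, Ka = [H⁺][A⁻]/[HA] = [H⁺]² / ([HA]₀ − [H⁺]) = (2.754e-02)² / (0.149 − 2.754e-02) = 6.25e-03.

K_a = 6.25e-03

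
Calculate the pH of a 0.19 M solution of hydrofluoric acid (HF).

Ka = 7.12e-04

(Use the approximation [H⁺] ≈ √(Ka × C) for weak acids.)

[H⁺] = √(Ka × C) = √(7.12e-04 × 0.19) = 1.1631e-02. pH = -log(1.1631e-02)

pH = 1.93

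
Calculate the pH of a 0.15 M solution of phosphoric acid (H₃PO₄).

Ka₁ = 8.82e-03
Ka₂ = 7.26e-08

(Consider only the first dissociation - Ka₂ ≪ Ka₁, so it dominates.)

First dissociation dominates. From Ka₁ = [H⁺][HA⁻]/[H₂A], x² + Ka₁·x − Ka₁·C = 0 with C = 0.15 M and Ka₁ = 8.82e-03. Solving: [H⁺] = (−Ka₁ + √(Ka₁² + 4·Ka₁·C)) / 2 = 3.2229e-02 M. pH = -log(3.2229e-02) = 1.49.

pH = 1.49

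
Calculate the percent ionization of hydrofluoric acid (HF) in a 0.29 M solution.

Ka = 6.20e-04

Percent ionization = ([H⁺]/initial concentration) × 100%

Using Ka equilibrium: x² + Ka×x - Ka×C = 0. Solving: [H⁺] = 1.3103e-02. Percent = (1.3103e-02/0.29) × 100

Percent ionization = 4.52%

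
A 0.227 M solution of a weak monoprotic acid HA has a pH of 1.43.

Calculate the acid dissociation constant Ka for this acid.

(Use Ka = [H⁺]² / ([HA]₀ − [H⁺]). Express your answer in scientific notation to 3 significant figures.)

[H⁺] = 10^(−pH) = 10^(−1.43) = 3.715e-02 M. For HA ⇌ H⁺ + A⁻, Ka = [H⁺][A⁻]/[HA] = [H⁺]² / ([HA]₀ − [H⁺]) = (3.715e-02)² / (0.227 − 3.715e-02) = 7.27e-03.

K_a = 7.27e-03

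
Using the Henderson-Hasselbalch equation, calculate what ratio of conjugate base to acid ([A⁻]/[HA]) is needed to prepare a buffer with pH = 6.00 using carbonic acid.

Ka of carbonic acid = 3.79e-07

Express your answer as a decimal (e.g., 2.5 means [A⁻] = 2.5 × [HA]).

pKa = -log(3.79e-07) = 6.4214. pH = pKa + log([A⁻]/[HA]), so log([A⁻]/[HA]) = pH − pKa = 6.00 − 6.4214 = -0.4214. [A⁻]/[HA] = 10^(-0.4214) = 0.379

[A⁻]/[HA] = 0.379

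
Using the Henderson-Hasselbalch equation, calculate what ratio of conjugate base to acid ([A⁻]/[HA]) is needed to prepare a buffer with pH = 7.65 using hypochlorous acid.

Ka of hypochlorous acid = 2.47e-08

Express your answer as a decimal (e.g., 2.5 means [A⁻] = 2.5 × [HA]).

pKa = -log(2.47e-08) = 7.6073. pH = pKa + log([A⁻]/[HA]), so log([A⁻]/[HA]) = pH − pKa = 7.65 − 7.6073 = 0.0427. [A⁻]/[HA] = 10^(0.0427) = 1.10

[A⁻]/[HA] = 1.10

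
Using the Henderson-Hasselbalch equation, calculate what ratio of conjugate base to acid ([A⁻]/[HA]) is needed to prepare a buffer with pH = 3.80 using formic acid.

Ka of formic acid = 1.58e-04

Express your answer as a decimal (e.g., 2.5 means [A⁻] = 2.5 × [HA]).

pKa = -log(1.58e-04) = 3.8013. pH = pKa + log([A⁻]/[HA]), so log([A⁻]/[HA]) = pH − pKa = 3.80 − 3.8013 = -0.0013. [A⁻]/[HA] = 10^(-0.0013) = 0.997

[A⁻]/[HA] = 0.997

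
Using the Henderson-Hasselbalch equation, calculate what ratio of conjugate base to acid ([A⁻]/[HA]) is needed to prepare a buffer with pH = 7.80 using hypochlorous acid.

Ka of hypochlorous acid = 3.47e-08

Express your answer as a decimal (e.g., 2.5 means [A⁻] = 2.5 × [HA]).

pKa = -log(3.47e-08) = 7.4597. pH = pKa + log([A⁻]/[HA]), so log([A⁻]/[HA]) = pH − pKa = 7.80 − 7.4597 = 0.3403. [A⁻]/[HA] = 10^(0.3403) = 2.19

[A⁻]/[HA] = 2.19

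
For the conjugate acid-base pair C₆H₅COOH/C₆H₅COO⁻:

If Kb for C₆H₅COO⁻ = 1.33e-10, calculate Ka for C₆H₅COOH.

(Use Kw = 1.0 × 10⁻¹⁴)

For a conjugate pair Ka × Kb = Kw, so Ka = Kw/Kb = 1.0 × 10⁻¹⁴ / 1.33e-10 = 7.52e-05.

K_a = 7.52e-05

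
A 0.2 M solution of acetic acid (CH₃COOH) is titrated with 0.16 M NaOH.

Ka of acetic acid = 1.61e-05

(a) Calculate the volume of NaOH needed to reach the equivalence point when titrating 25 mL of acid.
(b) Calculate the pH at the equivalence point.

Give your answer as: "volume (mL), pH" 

moles acid = 0.2 × 25/1000 = 0.005 mol; V_base = moles/0.16 × 1000 = 31.2 mL. At equivalence only the conjugate base is present: [A⁻] = 0.005/0.056 = 8.8889e-02 M. Kb = Kw/Ka = 6.21e-10; [OH⁻] = √(Kb × [A⁻]) = 7.4304e-06; pOH = 5.13; pH = 14 - pOH = 8.87.

V = 31.2 mL, pH = 8.87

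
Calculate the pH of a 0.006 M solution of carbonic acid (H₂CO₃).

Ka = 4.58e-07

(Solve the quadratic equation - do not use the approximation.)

x² + Ka×x - Ka×C = 0. Using quadratic formula: [H⁺] = 5.2193e-05

pH = 4.28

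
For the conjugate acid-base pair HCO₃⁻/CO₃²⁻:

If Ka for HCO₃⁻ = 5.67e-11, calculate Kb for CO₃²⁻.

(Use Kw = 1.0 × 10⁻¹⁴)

For a conjugate pair Ka × Kb = Kw, so Kb = Kw/Ka = 1.0 × 10⁻¹⁴ / 5.67e-11 = 1.76e-04.

K_b = 1.76e-04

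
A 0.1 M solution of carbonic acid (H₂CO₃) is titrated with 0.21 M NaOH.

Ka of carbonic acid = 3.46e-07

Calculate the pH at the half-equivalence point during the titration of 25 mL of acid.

At half-equivalence [HA] = [A⁻], so Henderson-Hasselbalch gives pH = pKa = -log(3.46e-07) = 6.46.

pH = pKa = 6.46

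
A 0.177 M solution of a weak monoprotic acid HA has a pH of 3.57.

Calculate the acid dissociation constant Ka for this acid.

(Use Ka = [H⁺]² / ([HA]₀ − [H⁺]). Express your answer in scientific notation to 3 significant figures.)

[H⁺] = 10^(−pH) = 10^(−3.57) = 2.692e-04 M. For HA ⇌ H⁺ + A⁻, Ka = [H⁺][A⁻]/[HA] = [H⁺]² / ([HA]₀ − [H⁺]) = (2.692e-04)² / (0.177 − 2.692e-04) = 4.10e-07.

K_a = 4.10e-07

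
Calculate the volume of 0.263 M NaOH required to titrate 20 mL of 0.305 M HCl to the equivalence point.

At equivalence: moles acid = moles base. moles HCl = 0.305 × 20/1000 = 0.0061 mol. V_base = moles / 0.263 × 1000 = 23.2 mL.

V_{base} = 23.2 mL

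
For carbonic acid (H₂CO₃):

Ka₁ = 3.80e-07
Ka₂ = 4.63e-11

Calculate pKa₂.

pKa₂ = -log(Ka₂) = -log(4.63e-11) = 10.33.

pK_{a2} = 10.33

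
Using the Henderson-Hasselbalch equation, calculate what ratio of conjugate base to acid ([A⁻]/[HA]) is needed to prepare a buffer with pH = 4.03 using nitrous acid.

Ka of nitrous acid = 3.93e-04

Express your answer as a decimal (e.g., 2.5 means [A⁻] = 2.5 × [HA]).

pKa = -log(3.93e-04) = 3.4056. pH = pKa + log([A⁻]/[HA]), so log([A⁻]/[HA]) = pH − pKa = 4.03 − 3.4056 = 0.6244. [A⁻]/[HA] = 10^(0.6244) = 4.21

[A⁻]/[HA] = 4.21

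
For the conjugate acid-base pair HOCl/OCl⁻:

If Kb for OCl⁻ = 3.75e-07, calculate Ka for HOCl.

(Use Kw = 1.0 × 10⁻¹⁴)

For a conjugate pair Ka × Kb = Kw, so Ka = Kw/Kb = 1.0 × 10⁻¹⁴ / 3.75e-07 = 2.67e-08.

K_a = 2.67e-08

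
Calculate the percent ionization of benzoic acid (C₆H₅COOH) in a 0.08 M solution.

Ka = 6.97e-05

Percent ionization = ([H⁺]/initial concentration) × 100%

Using Ka equilibrium: x² + Ka×x - Ka×C = 0. Solving: [H⁺] = 2.3268e-03. Percent = (2.3268e-03/0.08) × 100

Percent ionization = 2.91%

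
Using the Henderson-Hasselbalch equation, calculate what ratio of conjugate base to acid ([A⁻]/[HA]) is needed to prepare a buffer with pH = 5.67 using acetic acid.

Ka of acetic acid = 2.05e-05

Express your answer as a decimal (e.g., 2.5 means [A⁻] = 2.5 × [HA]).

pKa = -log(2.05e-05) = 4.6882. pH = pKa + log([A⁻]/[HA]), so log([A⁻]/[HA]) = pH − pKa = 5.67 − 4.6882 = 0.9818. [A⁻]/[HA] = 10^(0.9818) = 9.59

[A⁻]/[HA] = 9.59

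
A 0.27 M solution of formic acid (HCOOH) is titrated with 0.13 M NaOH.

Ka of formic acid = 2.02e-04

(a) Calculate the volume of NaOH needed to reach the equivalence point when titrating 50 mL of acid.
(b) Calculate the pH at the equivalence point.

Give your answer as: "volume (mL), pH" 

moles acid = 0.27 × 50/1000 = 0.0135 mol; V_base = moles/0.13 × 1000 = 103.8 mL. At equivalence only the conjugate base is present: [A⁻] = 0.0135/0.154 = 8.7750e-02 M. Kb = Kw/Ka = 4.95e-11; [OH⁻] = √(Kb × [A⁻]) = 2.0842e-06; pOH = 5.68; pH = 14 - pOH = 8.32.

V = 103.8 mL, pH = 8.32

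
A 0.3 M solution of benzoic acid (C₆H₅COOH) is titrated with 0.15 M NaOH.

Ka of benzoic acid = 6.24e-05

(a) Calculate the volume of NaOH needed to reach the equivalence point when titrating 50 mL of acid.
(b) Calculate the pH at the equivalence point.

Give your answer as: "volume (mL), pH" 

moles acid = 0.3 × 50/1000 = 0.015 mol; V_base = moles/0.15 × 1000 = 100.0 mL. At equivalence only the conjugate base is present: [A⁻] = 0.015/0.150 = 1.0000e-01 M. Kb = Kw/Ka = 1.60e-10; [OH⁻] = √(Kb × [A⁻]) = 4.0032e-06; pOH = 5.40; pH = 14 - pOH = 8.60.

V = 100.0 mL, pH = 8.60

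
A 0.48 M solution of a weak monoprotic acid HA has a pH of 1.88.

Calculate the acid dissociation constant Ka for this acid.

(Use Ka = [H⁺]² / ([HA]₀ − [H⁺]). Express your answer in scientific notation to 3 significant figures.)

[H⁺] = 10^(−pH) = 10^(−1.88) = 1.318e-02 M. For HA ⇌ H⁺ + A⁻, Ka = [H⁺][A⁻]/[HA] = [H⁺]² / ([HA]₀ − [H⁺]) = (1.318e-02)² / (0.48 − 1.318e-02) = 3.72e-04.

K_a = 3.72e-04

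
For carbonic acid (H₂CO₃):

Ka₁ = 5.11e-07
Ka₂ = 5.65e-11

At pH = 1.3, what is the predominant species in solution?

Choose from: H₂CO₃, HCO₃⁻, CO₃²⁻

pKa₁ = 6.29, pKa₂ = 10.25. For a polyprotic acid the predominant species crosses at each pKa: below pKa_n the protonated form dominates, above it the deprotonated form does. At pH = 1.3, the predominant species is H₂CO₃.

H₂CO₃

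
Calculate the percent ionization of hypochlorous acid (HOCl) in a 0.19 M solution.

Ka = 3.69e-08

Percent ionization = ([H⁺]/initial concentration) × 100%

Using Ka equilibrium: x² + Ka×x - Ka×C = 0. Solving: [H⁺] = 8.3713e-05. Percent = (8.3713e-05/0.19) × 100

Percent ionization = 0.0441%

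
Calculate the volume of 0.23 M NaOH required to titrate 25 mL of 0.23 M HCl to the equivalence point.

At equivalence: moles acid = moles base. moles HCl = 0.23 × 25/1000 = 0.00575 mol. V_base = moles / 0.23 × 1000 = 25.0 mL.

V_{base} = 25.0 mL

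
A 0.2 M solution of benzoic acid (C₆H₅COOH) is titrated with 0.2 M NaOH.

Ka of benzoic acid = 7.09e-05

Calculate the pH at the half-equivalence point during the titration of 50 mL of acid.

At half-equivalence [HA] = [A⁻], so Henderson-Hasselbalch gives pH = pKa = -log(7.09e-05) = 4.15.

pH = pKa = 4.15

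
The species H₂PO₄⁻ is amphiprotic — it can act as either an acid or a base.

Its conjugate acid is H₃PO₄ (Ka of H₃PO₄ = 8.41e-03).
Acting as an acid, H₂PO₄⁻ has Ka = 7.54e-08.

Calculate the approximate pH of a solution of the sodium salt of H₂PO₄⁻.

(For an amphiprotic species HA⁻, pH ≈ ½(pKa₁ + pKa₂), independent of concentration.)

pKa₁ = -log(8.41e-03) = 2.08; pKa₂ = -log(7.54e-08) = 7.12. For an amphiprotic species, pH ≈ ½(pKa₁ + pKa₂) = ½(2.08 + 7.12) = 4.60.

pH = 4.60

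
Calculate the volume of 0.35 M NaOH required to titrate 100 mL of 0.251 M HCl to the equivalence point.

At equivalence: moles acid = moles base. moles HCl = 0.251 × 100/1000 = 0.0251 mol. V_base = moles / 0.35 × 1000 = 71.7 mL.

V_{base} = 71.7 mL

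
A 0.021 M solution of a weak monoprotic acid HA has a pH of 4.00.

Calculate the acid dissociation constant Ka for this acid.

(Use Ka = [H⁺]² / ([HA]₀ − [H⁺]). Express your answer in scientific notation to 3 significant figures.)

[H⁺] = 10^(−pH) = 10^(−4.00) = 1.000e-04 M. For HA ⇌ H⁺ + A⁻, Ka = [H⁺][A⁻]/[HA] = [H⁺]² / ([HA]₀ − [H⁺]) = (1.000e-04)² / (0.021 − 1.000e-04) = 4.78e-07.

K_a = 4.78e-07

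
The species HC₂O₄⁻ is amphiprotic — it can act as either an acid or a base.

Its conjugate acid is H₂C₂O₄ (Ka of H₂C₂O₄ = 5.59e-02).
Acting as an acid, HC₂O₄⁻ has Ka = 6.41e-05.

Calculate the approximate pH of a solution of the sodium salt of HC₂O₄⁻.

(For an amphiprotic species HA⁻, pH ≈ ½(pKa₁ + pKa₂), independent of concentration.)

pKa₁ = -log(5.59e-02) = 1.25; pKa₂ = -log(6.41e-05) = 4.19. For an amphiprotic species, pH ≈ ½(pKa₁ + pKa₂) = ½(1.25 + 4.19) = 2.72.

pH = 2.72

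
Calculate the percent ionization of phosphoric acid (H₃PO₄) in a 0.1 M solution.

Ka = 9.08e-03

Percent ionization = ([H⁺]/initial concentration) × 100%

Using Ka equilibrium: x² + Ka×x - Ka×C = 0. Solving: [H⁺] = 2.5933e-02. Percent = (2.5933e-02/0.1) × 100

Percent ionization = 25.9%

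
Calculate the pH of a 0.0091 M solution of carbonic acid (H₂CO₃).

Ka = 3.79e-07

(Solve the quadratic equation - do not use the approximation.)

x² + Ka×x - Ka×C = 0. Using quadratic formula: [H⁺] = 5.8538e-05

pH = 4.23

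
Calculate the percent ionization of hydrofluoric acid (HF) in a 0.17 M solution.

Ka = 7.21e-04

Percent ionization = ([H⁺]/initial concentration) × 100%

Using Ka equilibrium: x² + Ka×x - Ka×C = 0. Solving: [H⁺] = 1.0717e-02. Percent = (1.0717e-02/0.17) × 100

Percent ionization = 6.3%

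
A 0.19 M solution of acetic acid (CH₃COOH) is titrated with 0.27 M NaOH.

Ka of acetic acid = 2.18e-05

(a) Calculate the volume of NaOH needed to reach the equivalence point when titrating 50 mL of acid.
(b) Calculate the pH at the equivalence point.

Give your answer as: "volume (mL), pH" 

moles acid = 0.19 × 50/1000 = 0.0095 mol; V_base = moles/0.27 × 1000 = 35.2 mL. At equivalence only the conjugate base is present: [A⁻] = 0.0095/0.085 = 1.1152e-01 M. Kb = Kw/Ka = 4.59e-10; [OH⁻] = √(Kb × [A⁻]) = 7.1524e-06; pOH = 5.15; pH = 14 - pOH = 8.85.

V = 35.2 mL, pH = 8.85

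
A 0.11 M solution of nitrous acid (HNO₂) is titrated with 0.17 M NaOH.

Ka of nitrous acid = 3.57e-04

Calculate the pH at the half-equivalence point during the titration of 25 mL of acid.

At half-equivalence [HA] = [A⁻], so Henderson-Hasselbalch gives pH = pKa = -log(3.57e-04) = 3.45.

pH = pKa = 3.45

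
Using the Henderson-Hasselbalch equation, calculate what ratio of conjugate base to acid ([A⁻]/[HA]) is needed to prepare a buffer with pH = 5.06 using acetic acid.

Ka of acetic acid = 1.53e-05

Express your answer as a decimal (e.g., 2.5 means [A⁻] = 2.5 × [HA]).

pKa = -log(1.53e-05) = 4.8153. pH = pKa + log([A⁻]/[HA]), so log([A⁻]/[HA]) = pH − pKa = 5.06 − 4.8153 = 0.2447. [A⁻]/[HA] = 10^(0.2447) = 1.76

[A⁻]/[HA] = 1.76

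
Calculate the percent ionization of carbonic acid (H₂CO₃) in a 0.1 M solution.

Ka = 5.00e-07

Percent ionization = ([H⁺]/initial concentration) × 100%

Using Ka equilibrium: x² + Ka×x - Ka×C = 0. Solving: [H⁺] = 2.2336e-04. Percent = (2.2336e-04/0.1) × 100

Percent ionization = 0.223%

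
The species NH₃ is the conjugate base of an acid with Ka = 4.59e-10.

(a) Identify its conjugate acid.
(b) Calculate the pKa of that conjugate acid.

(a) The conjugate acid is formed by adding one H⁺ to NH₃, giving NH₄⁺. (b) pKa = -log(Ka) = -log(4.59e-10) = 9.34.

Conjugate acid: NH₄⁺; pK_a = 9.34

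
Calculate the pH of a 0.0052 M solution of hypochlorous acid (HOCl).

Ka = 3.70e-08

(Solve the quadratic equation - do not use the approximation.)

x² + Ka×x - Ka×C = 0. Using quadratic formula: [H⁺] = 1.3852e-05

pH = 4.86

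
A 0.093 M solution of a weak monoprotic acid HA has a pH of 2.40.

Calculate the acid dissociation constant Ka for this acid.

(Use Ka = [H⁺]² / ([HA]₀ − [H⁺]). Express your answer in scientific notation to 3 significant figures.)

[H⁺] = 10^(−pH) = 10^(−2.40) = 3.981e-03 M. For HA ⇌ H⁺ + A⁻, Ka = [H⁺][A⁻]/[HA] = [H⁺]² / ([HA]₀ − [H⁺]) = (3.981e-03)² / (0.093 − 3.981e-03) = 1.78e-04.

K_a = 1.78e-04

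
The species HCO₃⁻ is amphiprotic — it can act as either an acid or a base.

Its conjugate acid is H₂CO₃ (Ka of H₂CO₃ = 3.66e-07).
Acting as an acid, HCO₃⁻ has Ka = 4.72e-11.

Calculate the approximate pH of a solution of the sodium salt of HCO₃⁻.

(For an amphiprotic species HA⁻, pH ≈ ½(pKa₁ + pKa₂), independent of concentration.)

pKa₁ = -log(3.66e-07) = 6.44; pKa₂ = -log(4.72e-11) = 10.33. For an amphiprotic species, pH ≈ ½(pKa₁ + pKa₂) = ½(6.44 + 10.33) = 8.38.

pH = 8.38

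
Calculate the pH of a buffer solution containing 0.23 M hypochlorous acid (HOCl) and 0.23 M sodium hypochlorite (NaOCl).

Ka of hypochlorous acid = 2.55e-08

pKa = -log(2.55e-08) = 7.59. pH = pKa + log([A⁻]/[HA]) = 7.59 + log(0.23/0.23)

pH = 7.59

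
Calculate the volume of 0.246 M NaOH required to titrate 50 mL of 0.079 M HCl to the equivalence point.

At equivalence: moles acid = moles base. moles HCl = 0.079 × 50/1000 = 0.00395 mol. V_base = moles / 0.246 × 1000 = 16.1 mL.

V_{base} = 16.1 mL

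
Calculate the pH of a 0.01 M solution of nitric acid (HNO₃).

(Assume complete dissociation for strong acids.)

[H⁺] = 0.01 M for strong acid. pH = -log[H⁺] = -log(0.01)

pH = 2.00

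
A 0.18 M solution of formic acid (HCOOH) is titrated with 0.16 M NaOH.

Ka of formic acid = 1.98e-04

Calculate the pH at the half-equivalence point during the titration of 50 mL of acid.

At half-equivalence [HA] = [A⁻], so Henderson-Hasselbalch gives pH = pKa = -log(1.98e-04) = 3.70.

pH = pKa = 3.70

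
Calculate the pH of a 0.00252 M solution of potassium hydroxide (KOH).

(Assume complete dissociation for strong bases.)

[OH⁻] = 0.00252 M for strong base. pOH = -log[OH⁻] = 2.60, pH = 14 - pOH

pH = 11.40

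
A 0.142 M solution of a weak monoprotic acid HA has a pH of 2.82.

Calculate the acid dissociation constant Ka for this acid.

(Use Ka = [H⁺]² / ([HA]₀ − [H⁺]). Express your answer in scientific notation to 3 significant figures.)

[H⁺] = 10^(−pH) = 10^(−2.82) = 1.514e-03 M. For HA ⇌ H⁺ + A⁻, Ka = [H⁺][A⁻]/[HA] = [H⁺]² / ([HA]₀ − [H⁺]) = (1.514e-03)² / (0.142 − 1.514e-03) = 1.63e-05.

K_a = 1.63e-05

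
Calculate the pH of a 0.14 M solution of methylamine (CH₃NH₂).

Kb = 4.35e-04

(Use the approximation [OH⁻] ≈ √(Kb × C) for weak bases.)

[OH⁻] = √(Kb × C) = √(4.35e-04 × 0.14) = 7.8038e-03. pOH = 2.11, pH = 14 - pOH

pH = 11.89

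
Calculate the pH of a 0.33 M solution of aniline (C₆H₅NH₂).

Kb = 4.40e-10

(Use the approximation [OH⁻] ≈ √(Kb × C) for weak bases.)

[OH⁻] = √(Kb × C) = √(4.40e-10 × 0.33) = 1.2050e-05. pOH = 4.92, pH = 14 - pOH

pH = 9.08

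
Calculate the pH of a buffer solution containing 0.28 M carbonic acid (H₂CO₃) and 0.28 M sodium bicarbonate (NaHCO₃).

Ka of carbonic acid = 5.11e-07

pKa = -log(5.11e-07) = 6.29. pH = pKa + log([A⁻]/[HA]) = 6.29 + log(0.28/0.28)

pH = 6.29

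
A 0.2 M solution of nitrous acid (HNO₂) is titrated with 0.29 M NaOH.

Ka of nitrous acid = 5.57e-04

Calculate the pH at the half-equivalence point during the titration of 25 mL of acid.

At half-equivalence [HA] = [A⁻], so Henderson-Hasselbalch gives pH = pKa = -log(5.57e-04) = 3.25.

pH = pKa = 3.25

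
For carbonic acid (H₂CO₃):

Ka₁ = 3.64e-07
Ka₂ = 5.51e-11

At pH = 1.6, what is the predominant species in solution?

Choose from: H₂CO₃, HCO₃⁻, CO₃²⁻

pKa₁ = 6.44, pKa₂ = 10.26. For a polyprotic acid the predominant species crosses at each pKa: below pKa_n the protonated form dominates, above it the deprotonated form does. At pH = 1.6, the predominant species is H₂CO₃.

H₂CO₃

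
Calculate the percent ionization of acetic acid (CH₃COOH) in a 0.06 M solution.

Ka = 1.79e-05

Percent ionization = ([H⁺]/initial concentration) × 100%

Using Ka equilibrium: x² + Ka×x - Ka×C = 0. Solving: [H⁺] = 1.0274e-03. Percent = (1.0274e-03/0.06) × 100

Percent ionization = 1.71%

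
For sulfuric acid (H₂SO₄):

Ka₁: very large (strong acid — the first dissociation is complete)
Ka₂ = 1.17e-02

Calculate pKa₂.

pKa₂ = -log(Ka₂) = -log(1.17e-02) = 1.93.

pK_{a2} = 1.93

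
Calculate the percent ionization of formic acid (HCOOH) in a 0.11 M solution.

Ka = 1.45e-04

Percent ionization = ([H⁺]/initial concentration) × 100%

Using Ka equilibrium: x² + Ka×x - Ka×C = 0. Solving: [H⁺] = 3.9219e-03. Percent = (3.9219e-03/0.11) × 100

Percent ionization = 3.57%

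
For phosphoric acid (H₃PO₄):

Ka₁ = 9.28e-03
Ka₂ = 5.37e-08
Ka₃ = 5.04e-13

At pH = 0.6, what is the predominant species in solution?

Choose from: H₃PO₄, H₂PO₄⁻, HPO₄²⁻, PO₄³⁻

pKa₁ = 2.03, pKa₂ = 7.27, pKa₃ = 12.30. For a polyprotic acid the predominant species crosses at each pKa: below pKa_n the protonated form dominates, above it the deprotonated form does. At pH = 0.6, the predominant species is H₃PO₄.

H₃PO₄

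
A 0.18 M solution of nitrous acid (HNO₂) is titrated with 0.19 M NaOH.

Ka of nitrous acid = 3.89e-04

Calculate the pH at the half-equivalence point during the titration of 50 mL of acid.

At half-equivalence [HA] = [A⁻], so Henderson-Hasselbalch gives pH = pKa = -log(3.89e-04) = 3.41.

pH = pKa = 3.41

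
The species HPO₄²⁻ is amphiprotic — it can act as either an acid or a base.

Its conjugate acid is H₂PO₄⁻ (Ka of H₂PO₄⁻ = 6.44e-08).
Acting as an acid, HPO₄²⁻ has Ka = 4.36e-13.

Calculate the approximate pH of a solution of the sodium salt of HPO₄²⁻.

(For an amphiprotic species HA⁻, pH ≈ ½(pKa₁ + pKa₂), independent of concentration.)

pKa₁ = -log(6.44e-08) = 7.19; pKa₂ = -log(4.36e-13) = 12.36. For an amphiprotic species, pH ≈ ½(pKa₁ + pKa₂) = ½(7.19 + 12.36) = 9.78.

pH = 9.78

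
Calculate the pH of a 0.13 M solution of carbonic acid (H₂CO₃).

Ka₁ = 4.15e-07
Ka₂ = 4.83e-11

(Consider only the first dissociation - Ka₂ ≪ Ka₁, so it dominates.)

First dissociation dominates. From Ka₁ = [H⁺][HA⁻]/[H₂A], x² + Ka₁·x − Ka₁·C = 0 with C = 0.13 M and Ka₁ = 4.15e-07. Solving: [H⁺] = (−Ka₁ + √(Ka₁² + 4·Ka₁·C)) / 2 = 2.3206e-04 M. pH = -log(2.3206e-04) = 3.63.

pH = 3.63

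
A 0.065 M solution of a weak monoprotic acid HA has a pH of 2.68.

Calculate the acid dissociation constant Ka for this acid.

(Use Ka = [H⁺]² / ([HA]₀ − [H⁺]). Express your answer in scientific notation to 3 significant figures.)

[H⁺] = 10^(−pH) = 10^(−2.68) = 2.089e-03 M. For HA ⇌ H⁺ + A⁻, Ka = [H⁺][A⁻]/[HA] = [H⁺]² / ([HA]₀ − [H⁺]) = (2.089e-03)² / (0.065 − 2.089e-03) = 6.94e-05.

K_a = 6.94e-05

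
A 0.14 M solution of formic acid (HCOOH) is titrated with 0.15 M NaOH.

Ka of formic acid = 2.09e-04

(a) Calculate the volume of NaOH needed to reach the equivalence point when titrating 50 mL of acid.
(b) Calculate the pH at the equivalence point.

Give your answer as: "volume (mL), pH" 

moles acid = 0.14 × 50/1000 = 0.007 mol; V_base = moles/0.15 × 1000 = 46.7 mL. At equivalence only the conjugate base is present: [A⁻] = 0.007/0.097 = 7.2414e-02 M. Kb = Kw/Ka = 4.78e-11; [OH⁻] = √(Kb × [A⁻]) = 1.8614e-06; pOH = 5.73; pH = 14 - pOH = 8.27.

V = 46.7 mL, pH = 8.27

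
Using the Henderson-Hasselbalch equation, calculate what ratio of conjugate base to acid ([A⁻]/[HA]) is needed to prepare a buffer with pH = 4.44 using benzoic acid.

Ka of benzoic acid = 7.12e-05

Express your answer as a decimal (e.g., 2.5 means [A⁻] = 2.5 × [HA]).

pKa = -log(7.12e-05) = 4.1475. pH = pKa + log([A⁻]/[HA]), so log([A⁻]/[HA]) = pH − pKa = 4.44 − 4.1475 = 0.2925. [A⁻]/[HA] = 10^(0.2925) = 1.96

[A⁻]/[HA] = 1.96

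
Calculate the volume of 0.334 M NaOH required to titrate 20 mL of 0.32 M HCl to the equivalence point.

At equivalence: moles acid = moles base. moles HCl = 0.32 × 20/1000 = 0.0064 mol. V_base = moles / 0.334 × 1000 = 19.2 mL.

V_{base} = 19.2 mL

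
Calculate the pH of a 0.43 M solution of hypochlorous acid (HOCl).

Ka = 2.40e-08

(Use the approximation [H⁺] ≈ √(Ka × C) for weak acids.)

[H⁺] = √(Ka × C) = √(2.40e-08 × 0.43) = 1.0159e-04. pH = -log(1.0159e-04)

pH = 3.99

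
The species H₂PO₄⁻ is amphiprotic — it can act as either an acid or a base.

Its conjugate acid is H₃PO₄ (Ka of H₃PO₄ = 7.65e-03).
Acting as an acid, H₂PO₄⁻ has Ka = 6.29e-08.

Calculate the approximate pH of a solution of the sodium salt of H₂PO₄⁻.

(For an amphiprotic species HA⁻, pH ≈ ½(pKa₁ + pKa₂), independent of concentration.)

pKa₁ = -log(7.65e-03) = 2.12; pKa₂ = -log(6.29e-08) = 7.20. For an amphiprotic species, pH ≈ ½(pKa₁ + pKa₂) = ½(2.12 + 7.20) = 4.66.

pH = 4.66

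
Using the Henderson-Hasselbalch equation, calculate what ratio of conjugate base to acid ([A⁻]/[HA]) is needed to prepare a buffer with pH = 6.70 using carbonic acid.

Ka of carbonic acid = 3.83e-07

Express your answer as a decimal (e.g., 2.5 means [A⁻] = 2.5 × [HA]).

pKa = -log(3.83e-07) = 6.4168. pH = pKa + log([A⁻]/[HA]), so log([A⁻]/[HA]) = pH − pKa = 6.70 − 6.4168 = 0.2832. [A⁻]/[HA] = 10^(0.2832) = 1.92

[A⁻]/[HA] = 1.92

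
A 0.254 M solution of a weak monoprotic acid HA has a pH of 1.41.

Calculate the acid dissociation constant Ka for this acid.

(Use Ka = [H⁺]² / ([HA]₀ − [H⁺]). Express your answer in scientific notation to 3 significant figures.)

[H⁺] = 10^(−pH) = 10^(−1.41) = 3.890e-02 M. For HA ⇌ H⁺ + A⁻, Ka = [H⁺][A⁻]/[HA] = [H⁺]² / ([HA]₀ − [H⁺]) = (3.890e-02)² / (0.254 − 3.890e-02) = 7.04e-03.

K_a = 7.04e-03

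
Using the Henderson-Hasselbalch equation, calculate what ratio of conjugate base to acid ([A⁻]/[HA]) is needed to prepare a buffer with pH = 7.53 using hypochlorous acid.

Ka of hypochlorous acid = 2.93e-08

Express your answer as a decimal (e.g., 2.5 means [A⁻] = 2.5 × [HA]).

pKa = -log(2.93e-08) = 7.5331. pH = pKa + log([A⁻]/[HA]), so log([A⁻]/[HA]) = pH − pKa = 7.53 − 7.5331 = -0.0031. [A⁻]/[HA] = 10^(-0.0031) = 0.993

[A⁻]/[HA] = 0.993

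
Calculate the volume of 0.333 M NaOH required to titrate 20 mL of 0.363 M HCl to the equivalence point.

At equivalence: moles acid = moles base. moles HCl = 0.363 × 20/1000 = 0.00726 mol. V_base = moles / 0.333 × 1000 = 21.8 mL.

V_{base} = 21.8 mL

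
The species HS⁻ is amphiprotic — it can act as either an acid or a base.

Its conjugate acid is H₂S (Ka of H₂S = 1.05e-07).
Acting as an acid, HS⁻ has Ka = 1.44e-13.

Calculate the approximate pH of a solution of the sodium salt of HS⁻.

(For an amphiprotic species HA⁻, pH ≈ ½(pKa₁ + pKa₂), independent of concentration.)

pKa₁ = -log(1.05e-07) = 6.98; pKa₂ = -log(1.44e-13) = 12.84. For an amphiprotic species, pH ≈ ½(pKa₁ + pKa₂) = ½(6.98 + 12.84) = 9.91.

pH = 9.91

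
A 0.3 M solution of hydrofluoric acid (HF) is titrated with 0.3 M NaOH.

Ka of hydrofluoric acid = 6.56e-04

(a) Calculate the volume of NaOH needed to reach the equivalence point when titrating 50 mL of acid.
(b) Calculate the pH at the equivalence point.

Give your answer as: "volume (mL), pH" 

moles acid = 0.3 × 50/1000 = 0.015 mol; V_base = moles/0.3 × 1000 = 50.0 mL. At equivalence only the conjugate base is present: [A⁻] = 0.015/0.100 = 1.5000e-01 M. Kb = Kw/Ka = 1.52e-11; [OH⁻] = √(Kb × [A⁻]) = 1.5121e-06; pOH = 5.82; pH = 14 - pOH = 8.18.

V = 50.0 mL, pH = 8.18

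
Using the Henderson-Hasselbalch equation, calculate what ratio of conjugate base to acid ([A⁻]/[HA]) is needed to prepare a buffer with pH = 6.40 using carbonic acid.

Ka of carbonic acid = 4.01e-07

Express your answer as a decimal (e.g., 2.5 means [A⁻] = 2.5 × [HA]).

pKa = -log(4.01e-07) = 6.3969. pH = pKa + log([A⁻]/[HA]), so log([A⁻]/[HA]) = pH − pKa = 6.40 − 6.3969 = 0.0031. [A⁻]/[HA] = 10^(0.0031) = 1.01

[A⁻]/[HA] = 1.01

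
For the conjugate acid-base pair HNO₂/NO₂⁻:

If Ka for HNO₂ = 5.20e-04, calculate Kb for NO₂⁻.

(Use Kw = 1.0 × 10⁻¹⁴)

For a conjugate pair Ka × Kb = Kw, so Kb = Kw/Ka = 1.0 × 10⁻¹⁴ / 5.20e-04 = 1.92e-11.

K_b = 1.92e-11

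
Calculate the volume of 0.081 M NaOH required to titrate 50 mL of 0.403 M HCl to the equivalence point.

At equivalence: moles acid = moles base. moles HCl = 0.403 × 50/1000 = 0.02015 mol. V_base = moles / 0.081 × 1000 = 248.8 mL.

V_{base} = 248.8 mL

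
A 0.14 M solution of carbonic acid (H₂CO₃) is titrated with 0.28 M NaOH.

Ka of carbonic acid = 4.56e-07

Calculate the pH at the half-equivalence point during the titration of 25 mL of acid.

At half-equivalence [HA] = [A⁻], so Henderson-Hasselbalch gives pH = pKa = -log(4.56e-07) = 6.34.

pH = pKa = 6.34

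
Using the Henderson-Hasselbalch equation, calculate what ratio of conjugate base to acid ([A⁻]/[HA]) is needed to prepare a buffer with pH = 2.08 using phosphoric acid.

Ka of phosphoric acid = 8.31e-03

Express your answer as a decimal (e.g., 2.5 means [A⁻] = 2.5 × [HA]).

pKa = -log(8.31e-03) = 2.0804. pH = pKa + log([A⁻]/[HA]), so log([A⁻]/[HA]) = pH − pKa = 2.08 − 2.0804 = -0.0004. [A⁻]/[HA] = 10^(-0.0004) = 0.999

[A⁻]/[HA] = 0.999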